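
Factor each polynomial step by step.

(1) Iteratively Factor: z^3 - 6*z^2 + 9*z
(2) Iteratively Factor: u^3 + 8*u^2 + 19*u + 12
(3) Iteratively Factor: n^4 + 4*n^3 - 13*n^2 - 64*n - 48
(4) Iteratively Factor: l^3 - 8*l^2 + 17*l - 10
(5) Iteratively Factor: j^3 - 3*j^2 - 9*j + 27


(1) = (z)*(z^2 - 6*z + 9) = z*(z - 3)*(z - 3)
(2) = (u + 3)*(u^2 + 5*u + 4) = (u + 1)*(u + 3)*(u + 4)
(3) = (n + 4)*(n^3 - 13*n - 12) = (n + 3)*(n + 4)*(n^2 - 3*n - 4) = (n + 1)*(n + 3)*(n + 4)*(n - 4)
(4) = (l - 2)*(l^2 - 6*l + 5) = (l - 2)*(l - 1)*(l - 5)
(5) = (j - 3)*(j^2 - 9) = (j - 3)*(j + 3)*(j - 3)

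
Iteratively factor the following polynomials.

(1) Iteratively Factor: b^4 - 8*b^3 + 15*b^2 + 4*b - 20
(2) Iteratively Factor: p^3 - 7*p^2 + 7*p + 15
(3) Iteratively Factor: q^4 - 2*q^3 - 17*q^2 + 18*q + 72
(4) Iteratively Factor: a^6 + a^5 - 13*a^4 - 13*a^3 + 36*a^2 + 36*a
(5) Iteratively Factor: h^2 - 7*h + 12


(1) = (b + 1)*(b^3 - 9*b^2 + 24*b - 20) = (b - 2)*(b + 1)*(b^2 - 7*b + 10) = (b - 2)^2*(b + 1)*(b - 5)
(2) = (p + 1)*(p^2 - 8*p + 15) = (p - 5)*(p + 1)*(p - 3)
(3) = (q - 4)*(q^3 + 2*q^2 - 9*q - 18) = (q - 4)*(q - 3)*(q^2 + 5*q + 6) = (q - 4)*(q - 3)*(q + 3)*(q + 2)
(4) = (a + 3)*(a^5 - 2*a^4 - 7*a^3 + 8*a^2 + 12*a) = (a + 2)*(a + 3)*(a^4 - 4*a^3 + a^2 + 6*a) = (a - 2)*(a + 2)*(a + 3)*(a^3 - 2*a^2 - 3*a) = (a - 2)*(a + 1)*(a + 2)*(a + 3)*(a^2 - 3*a) = (a - 3)*(a - 2)*(a + 1)*(a + 2)*(a + 3)*(a)
(5) = (h - 4)*(h - 3)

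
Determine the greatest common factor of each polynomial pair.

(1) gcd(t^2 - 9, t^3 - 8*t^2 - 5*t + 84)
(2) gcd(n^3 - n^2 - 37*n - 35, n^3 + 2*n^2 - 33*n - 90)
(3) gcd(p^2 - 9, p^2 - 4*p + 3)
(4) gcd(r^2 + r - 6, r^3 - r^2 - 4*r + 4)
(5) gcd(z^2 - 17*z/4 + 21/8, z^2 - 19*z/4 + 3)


(1) = gcd((t - 3)*(t + 3), (t - 7)*(t - 4)*(t + 3)) = t + 3
(2) = gcd((n - 7)*(n + 1)*(n + 5), (n - 6)*(n + 3)*(n + 5)) = n + 5
(3) = p - 3
(4) = r - 2
(5) = z - 3/4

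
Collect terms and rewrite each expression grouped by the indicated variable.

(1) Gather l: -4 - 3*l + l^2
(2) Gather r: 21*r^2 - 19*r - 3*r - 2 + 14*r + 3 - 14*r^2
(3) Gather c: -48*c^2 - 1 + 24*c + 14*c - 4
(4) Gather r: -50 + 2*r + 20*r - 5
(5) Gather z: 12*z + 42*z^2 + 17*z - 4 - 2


(1) = l^2 - 3*l - 4
(2) = 7*r^2 - 8*r + 1
(3) = -48*c^2 + 38*c - 5
(4) = 22*r - 55
(5) = 42*z^2 + 29*z - 6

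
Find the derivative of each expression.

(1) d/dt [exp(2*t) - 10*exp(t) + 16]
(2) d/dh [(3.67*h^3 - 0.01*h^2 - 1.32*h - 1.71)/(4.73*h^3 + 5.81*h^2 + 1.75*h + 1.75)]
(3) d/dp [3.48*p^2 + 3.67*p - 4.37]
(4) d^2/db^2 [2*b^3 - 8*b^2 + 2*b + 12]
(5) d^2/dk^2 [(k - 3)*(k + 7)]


(1) = 2*(exp(t) - 5)*exp(t)
(2) = (21.37*h^4 + 25.3322*h^3 + 51.1841*h^2 + 19.8352*h + 0.6825)/(22.3729*h^6 + 54.9626*h^5 + 50.3111*h^4 + 36.89*h^3 + 23.3975*h^2 + 6.125*h + 3.0625)
(3) = 6.96*p + 3.67
(4) = 12*b - 16
(5) = 2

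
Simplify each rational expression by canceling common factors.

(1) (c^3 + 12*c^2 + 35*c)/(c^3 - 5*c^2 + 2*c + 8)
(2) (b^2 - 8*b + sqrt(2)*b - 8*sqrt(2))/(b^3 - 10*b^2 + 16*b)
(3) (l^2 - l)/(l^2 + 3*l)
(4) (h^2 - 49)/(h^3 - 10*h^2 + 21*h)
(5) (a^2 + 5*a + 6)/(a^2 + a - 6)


(1) = (c^3 + 12*c^2 + 35*c)/(c^3 - 5*c^2 + 2*c + 8)
(2) = (b + sqrt(2))/(b^2 - 2*b)
(3) = (l - 1)/(l + 3)
(4) = (h + 7)/(h^2 - 3*h)
(5) = (a + 2)/(a - 2)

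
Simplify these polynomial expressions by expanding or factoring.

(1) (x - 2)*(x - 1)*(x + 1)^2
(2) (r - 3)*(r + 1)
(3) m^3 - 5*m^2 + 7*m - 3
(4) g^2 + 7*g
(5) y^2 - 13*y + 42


(1) = x^4 - x^3 - 3*x^2 + x + 2
(2) = r^2 - 2*r - 3
(3) = (m - 3)*(m - 1)^2
(4) = g*(g + 7)
(5) = (y - 7)*(y - 6)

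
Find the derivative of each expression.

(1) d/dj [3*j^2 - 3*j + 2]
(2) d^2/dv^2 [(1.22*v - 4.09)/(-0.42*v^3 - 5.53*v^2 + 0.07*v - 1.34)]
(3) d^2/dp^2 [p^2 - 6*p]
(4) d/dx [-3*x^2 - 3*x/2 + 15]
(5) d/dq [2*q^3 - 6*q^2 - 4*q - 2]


(1) = 6*j - 3
(2) = (-1.291248*v^5 - 8.34372*v^4 + 77.301812*v^3 + 757.973202*v^2 + 30.932118*v - 60.804226)/(0.074088*v^9 + 2.926476*v^8 + 38.49489*v^7 + 168.846013*v^6 + 12.257889*v^5 + 122.780133*v^4 - 0.850171*v^3 + 29.808702*v^2 - 0.377076*v + 2.406104)
(3) = 2
(4) = -6*x - 3/2
(5) = 6*q^2 - 12*q - 4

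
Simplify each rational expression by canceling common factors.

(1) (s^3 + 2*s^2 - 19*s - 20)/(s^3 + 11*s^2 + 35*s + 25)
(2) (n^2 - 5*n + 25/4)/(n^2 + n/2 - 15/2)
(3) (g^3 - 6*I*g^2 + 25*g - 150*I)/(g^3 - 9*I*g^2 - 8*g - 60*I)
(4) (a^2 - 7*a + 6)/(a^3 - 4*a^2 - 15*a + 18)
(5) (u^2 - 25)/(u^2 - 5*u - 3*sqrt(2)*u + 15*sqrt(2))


(1) = (s - 4)/(s + 5)
(2) = (2*n - 5)/(2*n + 6)
(3) = (g + 5*I)/(g + 2*I)
(4) = 1/(a + 3)
(5) = (u + 5)/(u - 3*sqrt(2))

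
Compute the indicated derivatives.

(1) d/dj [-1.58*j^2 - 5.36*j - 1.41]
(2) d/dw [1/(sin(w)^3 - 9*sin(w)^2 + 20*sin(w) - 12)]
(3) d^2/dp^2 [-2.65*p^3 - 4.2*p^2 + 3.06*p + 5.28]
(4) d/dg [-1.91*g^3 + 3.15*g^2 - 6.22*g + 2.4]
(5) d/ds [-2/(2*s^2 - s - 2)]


(1) = -3.16*j - 5.36
(2) = (-3*sin(w)^2 + 18*sin(w) - 20)*cos(w)/(sin(w)^3 - 9*sin(w)^2 + 20*sin(w) - 12)^2
(3) = -15.9*p - 8.4
(4) = -5.73*g^2 + 6.3*g - 6.22
(5) = 2*(4*s - 1)/(-2*s^2 + s + 2)^2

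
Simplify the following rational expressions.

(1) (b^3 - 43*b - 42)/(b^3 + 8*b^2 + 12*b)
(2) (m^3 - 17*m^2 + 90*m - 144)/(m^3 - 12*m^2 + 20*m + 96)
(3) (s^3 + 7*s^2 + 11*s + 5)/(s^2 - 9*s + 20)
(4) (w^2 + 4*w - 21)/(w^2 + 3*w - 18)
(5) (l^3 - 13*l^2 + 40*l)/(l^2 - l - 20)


(1) = (b^2 - 6*b - 7)/(b^2 + 2*b)
(2) = (m - 3)/(m + 2)
(3) = (s^3 + 7*s^2 + 11*s + 5)/(s^2 - 9*s + 20)
(4) = (w + 7)/(w + 6)
(5) = (l^2 - 8*l)/(l + 4)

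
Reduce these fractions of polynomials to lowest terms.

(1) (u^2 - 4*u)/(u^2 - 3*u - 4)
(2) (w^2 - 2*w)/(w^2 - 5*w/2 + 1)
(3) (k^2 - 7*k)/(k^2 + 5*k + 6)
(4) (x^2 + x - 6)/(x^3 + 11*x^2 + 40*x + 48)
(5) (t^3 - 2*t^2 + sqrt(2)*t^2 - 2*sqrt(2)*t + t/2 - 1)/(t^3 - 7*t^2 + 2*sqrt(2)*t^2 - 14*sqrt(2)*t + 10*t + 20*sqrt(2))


(1) = u/(u + 1)
(2) = 2*w/(2*w - 1)
(3) = (k^2 - 7*k)/(k^2 + 5*k + 6)
(4) = (x - 2)/(x^2 + 8*x + 16)
(5) = (2*t^2 + 2*sqrt(2)*t + 1)/(2*t^2 + t*(-10 + 4*sqrt(2)) - 20*sqrt(2))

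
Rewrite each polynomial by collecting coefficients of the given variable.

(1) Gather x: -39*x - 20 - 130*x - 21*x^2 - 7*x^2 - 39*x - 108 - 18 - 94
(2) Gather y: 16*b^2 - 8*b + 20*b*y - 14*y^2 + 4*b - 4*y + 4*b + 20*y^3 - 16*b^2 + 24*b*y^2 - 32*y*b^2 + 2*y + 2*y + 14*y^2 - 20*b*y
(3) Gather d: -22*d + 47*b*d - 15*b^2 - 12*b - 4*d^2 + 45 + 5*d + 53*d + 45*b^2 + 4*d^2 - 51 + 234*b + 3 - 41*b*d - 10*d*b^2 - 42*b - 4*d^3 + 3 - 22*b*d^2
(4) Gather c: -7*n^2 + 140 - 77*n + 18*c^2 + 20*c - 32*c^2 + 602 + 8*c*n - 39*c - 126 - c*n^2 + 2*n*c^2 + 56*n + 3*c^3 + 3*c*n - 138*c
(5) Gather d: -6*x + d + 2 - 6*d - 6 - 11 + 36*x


(1) = -28*x^2 - 208*x - 240
(2) = -32*b^2*y + 24*b*y^2 + 20*y^3
(3) = 30*b^2 - 22*b*d^2 + 180*b - 4*d^3 + d*(-10*b^2 + 6*b + 36)
(4) = 3*c^3 + c^2*(2*n - 14) + c*(-n^2 + 11*n - 157) - 7*n^2 - 21*n + 616
(5) = -5*d + 30*x - 15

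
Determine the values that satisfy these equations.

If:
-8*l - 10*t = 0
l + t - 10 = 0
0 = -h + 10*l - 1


Then:
h = 499
l = 50
t = -40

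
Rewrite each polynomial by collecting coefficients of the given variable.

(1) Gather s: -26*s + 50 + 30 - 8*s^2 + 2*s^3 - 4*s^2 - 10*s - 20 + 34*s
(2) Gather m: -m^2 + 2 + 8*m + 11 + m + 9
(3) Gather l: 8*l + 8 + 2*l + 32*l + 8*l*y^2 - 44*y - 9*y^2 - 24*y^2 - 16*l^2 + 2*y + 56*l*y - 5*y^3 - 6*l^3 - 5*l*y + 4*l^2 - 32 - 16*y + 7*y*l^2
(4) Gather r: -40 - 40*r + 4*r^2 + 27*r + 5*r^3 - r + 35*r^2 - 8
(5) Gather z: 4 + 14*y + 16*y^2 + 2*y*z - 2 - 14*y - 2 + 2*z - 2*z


(1) = 2*s^3 - 12*s^2 - 2*s + 60
(2) = -m^2 + 9*m + 22
(3) = -6*l^3 + l^2*(7*y - 12) + l*(8*y^2 + 51*y + 42) - 5*y^3 - 33*y^2 - 58*y - 24
(4) = 5*r^3 + 39*r^2 - 14*r - 48
(5) = 16*y^2 + 2*y*z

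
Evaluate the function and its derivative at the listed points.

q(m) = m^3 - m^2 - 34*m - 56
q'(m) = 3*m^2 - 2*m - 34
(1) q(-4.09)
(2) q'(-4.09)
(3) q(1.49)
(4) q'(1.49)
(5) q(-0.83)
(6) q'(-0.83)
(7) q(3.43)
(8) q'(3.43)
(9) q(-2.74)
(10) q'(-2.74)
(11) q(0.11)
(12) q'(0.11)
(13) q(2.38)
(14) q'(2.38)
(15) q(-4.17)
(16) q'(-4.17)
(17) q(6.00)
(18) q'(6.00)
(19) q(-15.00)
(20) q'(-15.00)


(1) = -2.09
(2) = 24.36
(3) = -105.57
(4) = -30.32
(5) = -29.04
(6) = -30.27
(7) = -144.03
(8) = -5.57
(9) = 9.08
(10) = -6.00
(11) = -59.75
(12) = -34.18
(13) = -129.10
(14) = -21.77
(15) = -4.12
(16) = 26.51
(17) = -80.00
(18) = 62.00
(19) = -3146.00
(20) = 671.00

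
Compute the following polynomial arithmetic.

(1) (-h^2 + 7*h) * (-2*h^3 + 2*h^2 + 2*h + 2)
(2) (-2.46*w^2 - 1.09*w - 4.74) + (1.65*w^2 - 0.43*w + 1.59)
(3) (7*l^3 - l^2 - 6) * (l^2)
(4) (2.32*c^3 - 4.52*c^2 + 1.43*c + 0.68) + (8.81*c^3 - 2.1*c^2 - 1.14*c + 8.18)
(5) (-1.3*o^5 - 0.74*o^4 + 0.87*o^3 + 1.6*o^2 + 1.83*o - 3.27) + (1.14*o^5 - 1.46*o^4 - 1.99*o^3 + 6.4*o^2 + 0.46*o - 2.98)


(1) = 2*h^5 - 16*h^4 + 12*h^3 + 12*h^2 + 14*h
(2) = -0.81*w^2 - 1.52*w - 3.15
(3) = 7*l^5 - l^4 - 6*l^2
(4) = 11.13*c^3 - 6.62*c^2 + 0.29*c + 8.86
(5) = -0.16*o^5 - 2.2*o^4 - 1.12*o^3 + 8.0*o^2 + 2.29*o - 6.25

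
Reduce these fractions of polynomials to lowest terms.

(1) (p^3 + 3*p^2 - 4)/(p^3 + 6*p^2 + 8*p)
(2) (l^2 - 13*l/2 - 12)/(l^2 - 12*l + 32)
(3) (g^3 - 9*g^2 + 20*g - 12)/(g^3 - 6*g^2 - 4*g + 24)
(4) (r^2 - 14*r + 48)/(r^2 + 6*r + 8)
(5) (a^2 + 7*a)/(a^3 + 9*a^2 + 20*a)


(1) = (p^2 + p - 2)/(p^2 + 4*p)
(2) = (2*l + 3)/(2*l - 8)
(3) = (g - 1)/(g + 2)
(4) = (r^2 - 14*r + 48)/(r^2 + 6*r + 8)
(5) = (a + 7)/(a^2 + 9*a + 20)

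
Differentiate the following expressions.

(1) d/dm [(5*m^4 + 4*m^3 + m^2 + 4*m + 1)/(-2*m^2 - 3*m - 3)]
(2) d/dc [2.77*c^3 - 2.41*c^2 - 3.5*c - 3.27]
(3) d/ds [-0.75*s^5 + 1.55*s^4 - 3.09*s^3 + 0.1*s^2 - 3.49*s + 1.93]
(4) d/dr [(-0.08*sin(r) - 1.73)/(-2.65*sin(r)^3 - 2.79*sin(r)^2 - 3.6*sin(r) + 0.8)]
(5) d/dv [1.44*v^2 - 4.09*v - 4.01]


(1) = (-20*m^5 - 53*m^4 - 84*m^3 - 31*m^2 - 2*m - 9)/(4*m^4 + 12*m^3 + 21*m^2 + 18*m + 9)
(2) = 8.31*c^2 - 4.82*c - 3.5
(3) = -3.75*s^4 + 6.2*s^3 - 9.27*s^2 + 0.2*s - 3.49
(4) = (-9.9714*sin(r) + 0.106*sin(3*r) + 6.98835*cos(2*r) - 13.28035)*cos(r)/(2.65*sin(r)^3 + 2.79*sin(r)^2 + 3.6*sin(r) - 0.8)^2
(5) = 2.88*v - 4.09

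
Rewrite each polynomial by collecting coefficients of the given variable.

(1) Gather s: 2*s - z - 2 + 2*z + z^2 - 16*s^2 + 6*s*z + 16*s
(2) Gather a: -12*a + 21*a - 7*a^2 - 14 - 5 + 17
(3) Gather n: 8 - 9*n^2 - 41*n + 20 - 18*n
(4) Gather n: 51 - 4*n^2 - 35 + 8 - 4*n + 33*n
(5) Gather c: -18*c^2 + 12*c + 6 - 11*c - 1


(1) = -16*s^2 + s*(6*z + 18) + z^2 + z - 2
(2) = -7*a^2 + 9*a - 2
(3) = -9*n^2 - 59*n + 28
(4) = -4*n^2 + 29*n + 24
(5) = -18*c^2 + c + 5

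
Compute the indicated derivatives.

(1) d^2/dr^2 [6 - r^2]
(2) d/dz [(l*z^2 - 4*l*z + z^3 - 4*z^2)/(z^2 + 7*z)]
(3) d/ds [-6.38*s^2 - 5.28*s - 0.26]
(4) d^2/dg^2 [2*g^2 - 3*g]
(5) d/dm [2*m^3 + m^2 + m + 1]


(1) = -2
(2) = (11*l + z^2 + 14*z - 28)/(z^2 + 14*z + 49)
(3) = -12.76*s - 5.28
(4) = 4
(5) = 6*m^2 + 2*m + 1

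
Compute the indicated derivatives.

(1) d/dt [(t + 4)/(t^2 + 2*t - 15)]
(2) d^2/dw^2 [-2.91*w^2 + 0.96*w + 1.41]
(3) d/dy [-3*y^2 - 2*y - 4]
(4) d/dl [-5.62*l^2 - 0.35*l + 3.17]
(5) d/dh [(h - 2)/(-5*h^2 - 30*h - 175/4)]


(1) = (t^2 + 2*t - 2*(t + 1)*(t + 4) - 15)/(t^2 + 2*t - 15)^2
(2) = -5.82000000000000
(3) = -6*y - 2
(4) = -11.24*l - 0.35
(5) = 4*(4*h^2 - 16*h - 83)/(5*(16*h^4 + 192*h^3 + 856*h^2 + 1680*h + 1225))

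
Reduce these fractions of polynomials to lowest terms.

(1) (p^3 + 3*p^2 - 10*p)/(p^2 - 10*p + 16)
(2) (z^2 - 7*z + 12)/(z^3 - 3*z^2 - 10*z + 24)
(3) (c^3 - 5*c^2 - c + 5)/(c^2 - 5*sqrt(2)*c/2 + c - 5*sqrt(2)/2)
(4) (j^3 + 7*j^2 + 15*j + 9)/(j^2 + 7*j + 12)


(1) = (p^2 + 5*p)/(p - 8)
(2) = (z - 3)/(z^2 + z - 6)
(3) = (2*c^2 - 12*c + 10)/(2*c - 5*sqrt(2))
(4) = (j^2 + 4*j + 3)/(j + 4)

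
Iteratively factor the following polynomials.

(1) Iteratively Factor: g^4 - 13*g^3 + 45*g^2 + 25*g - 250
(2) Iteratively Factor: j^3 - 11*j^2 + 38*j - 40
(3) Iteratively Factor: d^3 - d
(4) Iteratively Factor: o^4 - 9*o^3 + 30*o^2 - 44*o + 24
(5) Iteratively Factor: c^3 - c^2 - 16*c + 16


(1) = (g + 2)*(g^3 - 15*g^2 + 75*g - 125) = (g - 5)*(g + 2)*(g^2 - 10*g + 25) = (g - 5)^2*(g + 2)*(g - 5)
(2) = (j - 5)*(j^2 - 6*j + 8) = (j - 5)*(j - 2)*(j - 4)
(3) = (d - 1)*(d^2 + d) = d*(d - 1)*(d + 1)
(4) = (o - 3)*(o^3 - 6*o^2 + 12*o - 8) = (o - 3)*(o - 2)*(o^2 - 4*o + 4) = (o - 3)*(o - 2)^2*(o - 2)
(5) = (c - 4)*(c^2 + 3*c - 4) = (c - 4)*(c - 1)*(c + 4)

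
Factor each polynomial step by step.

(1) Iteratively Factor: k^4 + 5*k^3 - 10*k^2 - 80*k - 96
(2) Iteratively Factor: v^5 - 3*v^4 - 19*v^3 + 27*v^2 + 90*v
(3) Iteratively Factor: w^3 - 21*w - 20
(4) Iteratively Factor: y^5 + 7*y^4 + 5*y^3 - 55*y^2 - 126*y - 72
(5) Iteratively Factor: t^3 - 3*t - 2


(1) = (k + 2)*(k^3 + 3*k^2 - 16*k - 48) = (k + 2)*(k + 3)*(k^2 - 16) = (k - 4)*(k + 2)*(k + 3)*(k + 4)
(2) = (v + 3)*(v^4 - 6*v^3 - v^2 + 30*v) = (v - 3)*(v + 3)*(v^3 - 3*v^2 - 10*v) = (v - 3)*(v + 2)*(v + 3)*(v^2 - 5*v) = v*(v - 3)*(v + 2)*(v + 3)*(v - 5)
(3) = (w + 1)*(w^2 - w - 20) = (w + 1)*(w + 4)*(w - 5)
(4) = (y + 1)*(y^4 + 6*y^3 - y^2 - 54*y - 72) = (y + 1)*(y + 4)*(y^3 + 2*y^2 - 9*y - 18) = (y + 1)*(y + 2)*(y + 4)*(y^2 - 9) = (y - 3)*(y + 1)*(y + 2)*(y + 4)*(y + 3)
(5) = (t - 2)*(t^2 + 2*t + 1) = (t - 2)*(t + 1)*(t + 1)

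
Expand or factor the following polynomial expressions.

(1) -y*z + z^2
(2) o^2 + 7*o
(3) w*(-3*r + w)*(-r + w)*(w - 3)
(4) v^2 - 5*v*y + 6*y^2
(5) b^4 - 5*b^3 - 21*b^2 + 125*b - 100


(1) = z*(-y + z)
(2) = o*(o + 7)
(3) = 3*r^2*w^2 - 9*r^2*w - 4*r*w^3 + 12*r*w^2 + w^4 - 3*w^3
(4) = (v - 3*y)*(v - 2*y)
(5) = (b - 5)*(b - 4)*(b - 1)*(b + 5)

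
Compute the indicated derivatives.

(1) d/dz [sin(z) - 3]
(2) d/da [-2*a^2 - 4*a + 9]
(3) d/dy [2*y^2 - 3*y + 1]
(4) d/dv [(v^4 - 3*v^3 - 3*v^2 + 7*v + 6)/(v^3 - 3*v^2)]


(1) = cos(z)
(2) = -4*a - 4
(3) = 4*y - 3
(4) = (v^3 + 3*v + 4)/v^3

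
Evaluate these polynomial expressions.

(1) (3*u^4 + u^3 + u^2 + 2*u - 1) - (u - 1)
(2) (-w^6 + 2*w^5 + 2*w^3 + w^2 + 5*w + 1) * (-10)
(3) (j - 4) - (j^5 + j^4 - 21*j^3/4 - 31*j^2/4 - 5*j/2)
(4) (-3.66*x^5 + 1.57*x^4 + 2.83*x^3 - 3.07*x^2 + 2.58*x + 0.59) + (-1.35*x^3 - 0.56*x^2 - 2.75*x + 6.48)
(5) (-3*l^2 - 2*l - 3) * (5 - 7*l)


(1) = 3*u^4 + u^3 + u^2 + u
(2) = 10*w^6 - 20*w^5 - 20*w^3 - 10*w^2 - 50*w - 10
(3) = -j^5 - j^4 + 21*j^3/4 + 31*j^2/4 + 7*j/2 - 4
(4) = -3.66*x^5 + 1.57*x^4 + 1.48*x^3 - 3.63*x^2 - 0.17*x + 7.07
(5) = 21*l^3 - l^2 + 11*l - 15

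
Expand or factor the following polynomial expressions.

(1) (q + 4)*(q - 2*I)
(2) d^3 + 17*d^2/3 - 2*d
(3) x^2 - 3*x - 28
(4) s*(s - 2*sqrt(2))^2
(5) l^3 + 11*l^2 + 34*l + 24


(1) = q^2 + 4*q - 2*I*q - 8*I
(2) = d*(d - 1/3)*(d + 6)
(3) = (x - 7)*(x + 4)
(4) = s^3 - 4*sqrt(2)*s^2 + 8*s
(5) = (l + 1)*(l + 4)*(l + 6)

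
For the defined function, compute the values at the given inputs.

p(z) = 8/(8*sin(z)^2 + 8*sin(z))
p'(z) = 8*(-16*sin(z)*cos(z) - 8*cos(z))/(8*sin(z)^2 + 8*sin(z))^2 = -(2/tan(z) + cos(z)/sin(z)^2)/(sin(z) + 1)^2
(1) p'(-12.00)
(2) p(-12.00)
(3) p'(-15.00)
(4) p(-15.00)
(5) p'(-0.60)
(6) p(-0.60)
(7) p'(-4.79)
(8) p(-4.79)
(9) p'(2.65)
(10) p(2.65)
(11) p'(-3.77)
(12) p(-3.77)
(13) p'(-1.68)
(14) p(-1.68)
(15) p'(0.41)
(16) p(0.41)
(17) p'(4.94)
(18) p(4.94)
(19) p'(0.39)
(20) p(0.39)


(1) = -2.57
(2) = 1.21
(3) = -4.42
(4) = -4.40
(5) = 1.77
(6) = -4.07
(7) = -0.06
(8) = 0.50
(9) = 3.55
(10) = 1.44
(11) = 2.02
(12) = 1.07
(13) = -3071.37
(14) = -168.88
(15) = -5.30
(16) = 1.79
(17) = 338.98
(18) = -39.80
(19) = -5.91
(20) = 1.91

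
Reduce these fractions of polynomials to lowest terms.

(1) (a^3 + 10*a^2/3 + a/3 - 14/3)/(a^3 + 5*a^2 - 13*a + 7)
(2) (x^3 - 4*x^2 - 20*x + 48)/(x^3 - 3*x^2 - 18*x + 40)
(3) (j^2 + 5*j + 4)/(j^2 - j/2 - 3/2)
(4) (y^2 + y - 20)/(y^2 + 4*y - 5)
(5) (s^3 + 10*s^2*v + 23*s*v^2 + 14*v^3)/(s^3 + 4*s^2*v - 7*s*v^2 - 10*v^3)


(1) = (3*a^2 + 13*a + 14)/(3*a^2 + 18*a - 21)
(2) = (x - 6)/(x - 5)
(3) = (2*j + 8)/(2*j - 3)
(4) = (y - 4)/(y - 1)
(5) = (s^2 + 9*s*v + 14*v^2)/(s^2 + 3*s*v - 10*v^2)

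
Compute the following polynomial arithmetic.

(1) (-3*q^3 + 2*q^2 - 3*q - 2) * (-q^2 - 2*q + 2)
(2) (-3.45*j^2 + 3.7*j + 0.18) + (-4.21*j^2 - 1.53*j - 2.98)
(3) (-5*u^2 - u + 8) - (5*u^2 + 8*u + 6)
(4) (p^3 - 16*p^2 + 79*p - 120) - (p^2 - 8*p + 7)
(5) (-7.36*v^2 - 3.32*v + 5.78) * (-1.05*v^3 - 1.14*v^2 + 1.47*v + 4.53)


(1) = 3*q^5 + 4*q^4 - 7*q^3 + 12*q^2 - 2*q - 4
(2) = -7.66*j^2 + 2.17*j - 2.8
(3) = -10*u^2 - 9*u + 2
(4) = p^3 - 17*p^2 + 87*p - 127
(5) = 7.728*v^5 + 11.8764*v^4 - 13.1034*v^3 - 44.8104*v^2 - 6.543*v + 26.1834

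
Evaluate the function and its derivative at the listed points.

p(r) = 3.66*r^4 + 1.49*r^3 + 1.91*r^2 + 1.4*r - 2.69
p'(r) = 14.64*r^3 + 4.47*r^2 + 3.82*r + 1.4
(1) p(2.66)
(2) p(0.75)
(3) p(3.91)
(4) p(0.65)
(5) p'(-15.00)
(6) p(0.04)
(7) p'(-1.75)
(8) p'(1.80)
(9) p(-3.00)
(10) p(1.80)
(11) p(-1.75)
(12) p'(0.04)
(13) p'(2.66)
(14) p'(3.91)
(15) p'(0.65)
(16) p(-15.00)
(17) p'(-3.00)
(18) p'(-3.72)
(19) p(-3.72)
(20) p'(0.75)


(1) = 225.83
(2) = 1.22
(3) = 976.49
(4) = 0.09
(5) = -48460.15
(6) = -2.63
(7) = -70.06
(8) = 108.14
(9) = 266.53
(10) = 53.13
(11) = 27.05
(12) = 1.56
(13) = 318.73
(14) = 959.80
(15) = 9.79
(16) = 180664.81
(17) = -365.11
(18) = -704.60
(19) = 642.72
(20) = 12.96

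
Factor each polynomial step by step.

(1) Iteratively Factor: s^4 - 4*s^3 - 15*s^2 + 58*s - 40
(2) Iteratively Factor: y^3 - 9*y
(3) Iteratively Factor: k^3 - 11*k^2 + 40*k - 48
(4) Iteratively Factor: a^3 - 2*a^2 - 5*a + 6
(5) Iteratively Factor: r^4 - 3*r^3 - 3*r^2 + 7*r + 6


(1) = (s + 4)*(s^3 - 8*s^2 + 17*s - 10) = (s - 5)*(s + 4)*(s^2 - 3*s + 2) = (s - 5)*(s - 2)*(s + 4)*(s - 1)
(2) = (y)*(y^2 - 9) = y*(y + 3)*(y - 3)
(3) = (k - 3)*(k^2 - 8*k + 16) = (k - 4)*(k - 3)*(k - 4)
(4) = (a - 3)*(a^2 + a - 2) = (a - 3)*(a - 1)*(a + 2)
(5) = (r - 2)*(r^3 - r^2 - 5*r - 3) = (r - 3)*(r - 2)*(r^2 + 2*r + 1) = (r - 3)*(r - 2)*(r + 1)*(r + 1)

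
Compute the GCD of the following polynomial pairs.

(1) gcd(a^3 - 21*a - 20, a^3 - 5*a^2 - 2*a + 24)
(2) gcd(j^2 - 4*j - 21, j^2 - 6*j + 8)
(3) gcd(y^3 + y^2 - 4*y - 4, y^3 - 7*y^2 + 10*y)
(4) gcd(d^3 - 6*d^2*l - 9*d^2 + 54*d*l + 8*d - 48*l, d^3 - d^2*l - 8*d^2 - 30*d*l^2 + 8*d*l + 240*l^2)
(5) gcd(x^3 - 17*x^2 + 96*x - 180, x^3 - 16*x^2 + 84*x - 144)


(1) = gcd((a - 5)*(a + 1)*(a + 4), (a - 4)*(a - 3)*(a + 2)) = 1
(2) = gcd((j - 7)*(j + 3), (j - 4)*(j - 2)) = 1
(3) = y - 2
(4) = gcd((d - 8)*(d - 1)*(d - 6*l), (d - 8)*(d - 6*l)*(d + 5*l)) = d^2 - 6*d*l - 8*d + 48*l
(5) = x^2 - 12*x + 36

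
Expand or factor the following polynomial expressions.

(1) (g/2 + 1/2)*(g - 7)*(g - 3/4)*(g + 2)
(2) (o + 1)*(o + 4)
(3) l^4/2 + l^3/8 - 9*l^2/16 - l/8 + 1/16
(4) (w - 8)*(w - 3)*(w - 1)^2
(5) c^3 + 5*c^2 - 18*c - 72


(1) = g^4/2 - 19*g^3/8 - 8*g^2 + g/8 + 21/4
(2) = o^2 + 5*o + 4
(3) = (l/2 + 1/2)*(l - 1)*(l - 1/4)*(l + 1/2)
(4) = w^4 - 13*w^3 + 47*w^2 - 59*w + 24
(5) = (c - 4)*(c + 3)*(c + 6)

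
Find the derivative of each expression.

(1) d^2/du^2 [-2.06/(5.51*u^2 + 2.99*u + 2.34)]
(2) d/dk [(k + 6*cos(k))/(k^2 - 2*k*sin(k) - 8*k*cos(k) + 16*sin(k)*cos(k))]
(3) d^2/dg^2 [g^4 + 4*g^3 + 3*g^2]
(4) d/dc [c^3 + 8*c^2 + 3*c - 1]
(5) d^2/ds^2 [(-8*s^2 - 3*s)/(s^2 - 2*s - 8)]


(1) = (125.083612*u^2 + 67.876588*u - 2.06*(11.02*u + 2.99)*(22.04*u + 5.98) + 53.120808)/(5.51*u^2 + 2.99*u + 2.34)^3
(2) = (-14*k^2*sin(k) + 2*k^2*cos(k) - k^2 - 12*k*cos(k) - 16*k*cos(2*k) + 12*k + 14*sin(2*k) - 72*cos(k) + 24*cos(2*k) - 24*cos(3*k) + 24)/((k - 2*sin(k))^2*(k - 8*cos(k))^2)
(3) = 12*g^2 + 24*g + 6
(4) = 3*c^2 + 16*c + 3
(5) = 2*(-19*s^3 - 192*s^2 - 72*s - 464)/(s^6 - 6*s^5 - 12*s^4 + 88*s^3 + 96*s^2 - 384*s - 512)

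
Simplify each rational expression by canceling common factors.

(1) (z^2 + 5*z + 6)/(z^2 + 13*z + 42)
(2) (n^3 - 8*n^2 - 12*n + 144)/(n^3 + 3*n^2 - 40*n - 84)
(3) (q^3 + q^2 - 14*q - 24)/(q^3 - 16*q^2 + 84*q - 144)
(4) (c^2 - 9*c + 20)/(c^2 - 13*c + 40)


(1) = (z^2 + 5*z + 6)/(z^2 + 13*z + 42)
(2) = (n^2 - 2*n - 24)/(n^2 + 9*n + 14)
(3) = (q^2 + 5*q + 6)/(q^2 - 12*q + 36)
(4) = (c - 4)/(c - 8)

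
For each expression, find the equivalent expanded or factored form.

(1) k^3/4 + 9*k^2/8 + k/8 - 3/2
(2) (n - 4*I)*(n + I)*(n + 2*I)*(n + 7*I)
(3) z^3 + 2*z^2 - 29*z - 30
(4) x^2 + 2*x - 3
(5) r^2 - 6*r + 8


(1) = (k/4 + 1)*(k - 1)*(k + 3/2)
(2) = n^4 + 6*I*n^3 + 17*n^2 + 78*I*n - 56
(3) = (z - 5)*(z + 1)*(z + 6)
(4) = (x - 1)*(x + 3)
(5) = (r - 4)*(r - 2)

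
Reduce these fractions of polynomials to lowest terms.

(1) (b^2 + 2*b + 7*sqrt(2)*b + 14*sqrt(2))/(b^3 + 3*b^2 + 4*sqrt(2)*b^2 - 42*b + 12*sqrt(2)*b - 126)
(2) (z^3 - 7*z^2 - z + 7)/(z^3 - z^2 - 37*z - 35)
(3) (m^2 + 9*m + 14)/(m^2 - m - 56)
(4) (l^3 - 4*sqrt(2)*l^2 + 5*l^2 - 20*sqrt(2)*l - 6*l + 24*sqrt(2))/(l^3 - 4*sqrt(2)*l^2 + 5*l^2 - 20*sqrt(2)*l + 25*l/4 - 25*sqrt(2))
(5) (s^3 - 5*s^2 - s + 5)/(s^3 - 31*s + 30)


(1) = (b + 2)/(b^2 + b*(3 - 3*sqrt(2)) - 9*sqrt(2))
(2) = (z - 1)/(z + 5)
(3) = (m + 2)/(m - 8)
(4) = (4*l^2 + 20*l - 24)/(4*l^2 + 20*l + 25)
(5) = (s + 1)/(s + 6)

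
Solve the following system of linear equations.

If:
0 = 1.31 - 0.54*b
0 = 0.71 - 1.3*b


Then:
No Solution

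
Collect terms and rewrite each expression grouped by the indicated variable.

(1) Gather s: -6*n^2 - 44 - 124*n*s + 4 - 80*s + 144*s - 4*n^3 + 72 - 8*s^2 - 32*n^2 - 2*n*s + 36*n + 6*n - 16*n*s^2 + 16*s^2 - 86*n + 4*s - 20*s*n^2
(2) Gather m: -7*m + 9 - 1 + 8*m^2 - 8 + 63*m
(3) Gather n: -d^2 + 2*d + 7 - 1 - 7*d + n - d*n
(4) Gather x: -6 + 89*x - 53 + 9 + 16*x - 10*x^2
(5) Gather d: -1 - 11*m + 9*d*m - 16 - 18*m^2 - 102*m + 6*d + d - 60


(1) = -4*n^3 - 38*n^2 - 44*n + s^2*(8 - 16*n) + s*(-20*n^2 - 126*n + 68) + 32
(2) = 8*m^2 + 56*m
(3) = -d^2 - 5*d + n*(1 - d) + 6
(4) = -10*x^2 + 105*x - 50
(5) = d*(9*m + 7) - 18*m^2 - 113*m - 77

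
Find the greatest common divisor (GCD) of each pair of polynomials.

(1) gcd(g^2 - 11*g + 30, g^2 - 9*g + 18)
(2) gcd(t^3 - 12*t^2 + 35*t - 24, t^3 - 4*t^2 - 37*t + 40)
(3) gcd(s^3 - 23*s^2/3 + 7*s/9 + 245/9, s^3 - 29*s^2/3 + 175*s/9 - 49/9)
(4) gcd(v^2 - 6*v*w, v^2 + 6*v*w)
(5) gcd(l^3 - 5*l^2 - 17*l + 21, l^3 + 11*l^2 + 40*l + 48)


(1) = g - 6
(2) = t^2 - 9*t + 8
(3) = gcd((s - 7)*(s - 7/3)*(s + 5/3), (s - 7)*(s - 7/3)*(s - 1/3)) = s^2 - 28*s/3 + 49/3
(4) = v
(5) = gcd((l - 7)*(l - 1)*(l + 3), (l + 3)*(l + 4)^2) = l + 3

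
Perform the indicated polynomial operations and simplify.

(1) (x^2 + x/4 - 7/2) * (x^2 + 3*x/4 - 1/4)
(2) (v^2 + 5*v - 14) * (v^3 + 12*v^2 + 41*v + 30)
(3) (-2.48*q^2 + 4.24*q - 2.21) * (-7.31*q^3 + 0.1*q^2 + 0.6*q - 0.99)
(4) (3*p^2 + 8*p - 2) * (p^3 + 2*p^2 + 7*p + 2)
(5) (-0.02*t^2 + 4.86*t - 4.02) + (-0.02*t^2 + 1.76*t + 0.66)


(1) = x^4 + x^3 - 57*x^2/16 - 43*x/16 + 7/8
(2) = v^5 + 17*v^4 + 87*v^3 + 67*v^2 - 424*v - 420
(3) = 18.1288*q^5 - 31.2424*q^4 + 15.0911*q^3 + 4.7782*q^2 - 5.5236*q + 2.1879
(4) = 3*p^5 + 14*p^4 + 35*p^3 + 58*p^2 + 2*p - 4
(5) = -0.04*t^2 + 6.62*t - 3.36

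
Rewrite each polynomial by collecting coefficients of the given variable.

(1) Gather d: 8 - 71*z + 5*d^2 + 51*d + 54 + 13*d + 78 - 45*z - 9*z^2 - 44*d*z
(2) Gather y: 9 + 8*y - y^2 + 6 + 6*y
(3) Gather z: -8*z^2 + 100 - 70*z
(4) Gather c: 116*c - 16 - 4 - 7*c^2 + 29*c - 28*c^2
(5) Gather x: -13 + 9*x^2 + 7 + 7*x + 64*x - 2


(1) = 5*d^2 + d*(64 - 44*z) - 9*z^2 - 116*z + 140
(2) = -y^2 + 14*y + 15
(3) = -8*z^2 - 70*z + 100
(4) = -35*c^2 + 145*c - 20
(5) = 9*x^2 + 71*x - 8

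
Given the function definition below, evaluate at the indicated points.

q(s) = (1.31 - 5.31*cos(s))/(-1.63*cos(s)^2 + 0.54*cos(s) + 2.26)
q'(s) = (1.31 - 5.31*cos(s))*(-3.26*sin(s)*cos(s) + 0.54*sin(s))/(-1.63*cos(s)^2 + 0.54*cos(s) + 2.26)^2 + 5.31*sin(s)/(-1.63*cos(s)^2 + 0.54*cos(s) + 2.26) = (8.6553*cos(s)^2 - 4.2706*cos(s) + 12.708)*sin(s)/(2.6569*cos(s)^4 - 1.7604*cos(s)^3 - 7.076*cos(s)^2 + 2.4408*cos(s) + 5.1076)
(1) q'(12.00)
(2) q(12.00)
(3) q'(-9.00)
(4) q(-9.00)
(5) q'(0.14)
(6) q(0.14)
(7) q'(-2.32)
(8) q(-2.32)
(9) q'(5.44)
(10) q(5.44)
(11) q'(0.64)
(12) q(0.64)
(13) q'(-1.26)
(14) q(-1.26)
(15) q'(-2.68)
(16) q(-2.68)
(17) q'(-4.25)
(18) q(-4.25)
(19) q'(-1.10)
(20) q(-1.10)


(1) = -3.39
(2) = -2.04
(3) = -56.96
(4) = 14.82
(5) = 1.65
(6) = -3.30
(7) = -11.14
(8) = 4.34
(9) = -2.84
(10) = -1.17
(11) = 3.28
(12) = -1.79
(13) = -2.25
(14) = -0.14
(15) = -47.35
(16) = 12.91
(17) = 5.09
(18) = 2.17
(19) = -2.38
(20) = -0.51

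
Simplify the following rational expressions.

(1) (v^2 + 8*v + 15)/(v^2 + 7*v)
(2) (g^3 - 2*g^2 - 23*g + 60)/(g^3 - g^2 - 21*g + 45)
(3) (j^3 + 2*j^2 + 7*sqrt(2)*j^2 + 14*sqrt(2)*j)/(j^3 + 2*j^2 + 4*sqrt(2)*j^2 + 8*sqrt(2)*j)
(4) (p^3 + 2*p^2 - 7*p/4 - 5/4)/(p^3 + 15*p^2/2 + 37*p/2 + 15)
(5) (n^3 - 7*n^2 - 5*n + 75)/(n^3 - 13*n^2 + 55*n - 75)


(1) = (v^2 + 8*v + 15)/(v^2 + 7*v)
(2) = (g - 4)/(g - 3)
(3) = (j + 7*sqrt(2))/(j + 4*sqrt(2))
(4) = (2*p^2 - p - 1)/(2*p^2 + 10*p + 12)
(5) = (n + 3)/(n - 3)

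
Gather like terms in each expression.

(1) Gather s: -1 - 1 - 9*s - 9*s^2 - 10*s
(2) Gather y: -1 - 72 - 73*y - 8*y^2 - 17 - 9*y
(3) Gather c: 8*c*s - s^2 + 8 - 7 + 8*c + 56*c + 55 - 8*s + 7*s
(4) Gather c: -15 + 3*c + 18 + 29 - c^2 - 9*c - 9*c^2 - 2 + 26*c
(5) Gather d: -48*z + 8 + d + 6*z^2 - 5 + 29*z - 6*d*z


(1) = -9*s^2 - 19*s - 2
(2) = -8*y^2 - 82*y - 90
(3) = c*(8*s + 64) - s^2 - s + 56
(4) = -10*c^2 + 20*c + 30
(5) = d*(1 - 6*z) + 6*z^2 - 19*z + 3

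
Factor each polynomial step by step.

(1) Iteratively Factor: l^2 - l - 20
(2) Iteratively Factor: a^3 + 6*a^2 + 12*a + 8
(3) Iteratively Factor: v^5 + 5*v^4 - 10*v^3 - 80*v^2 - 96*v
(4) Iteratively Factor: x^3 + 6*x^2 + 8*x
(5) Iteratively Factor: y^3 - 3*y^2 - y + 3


(1) = (l + 4)*(l - 5)
(2) = (a + 2)*(a^2 + 4*a + 4) = (a + 2)^2*(a + 2)
(3) = (v + 4)*(v^4 + v^3 - 14*v^2 - 24*v) = v*(v + 4)*(v^3 + v^2 - 14*v - 24) = v*(v + 3)*(v + 4)*(v^2 - 2*v - 8) = v*(v - 4)*(v + 3)*(v + 4)*(v + 2)
(4) = (x + 2)*(x^2 + 4*x) = (x + 2)*(x + 4)*(x)
(5) = (y - 3)*(y^2 - 1) = (y - 3)*(y - 1)*(y + 1)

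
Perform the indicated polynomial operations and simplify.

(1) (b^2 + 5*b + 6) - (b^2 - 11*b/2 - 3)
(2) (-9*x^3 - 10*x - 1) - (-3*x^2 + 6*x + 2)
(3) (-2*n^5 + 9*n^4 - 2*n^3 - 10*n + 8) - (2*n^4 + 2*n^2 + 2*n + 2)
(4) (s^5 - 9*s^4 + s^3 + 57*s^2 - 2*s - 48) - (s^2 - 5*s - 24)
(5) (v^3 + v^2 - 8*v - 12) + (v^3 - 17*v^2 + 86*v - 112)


(1) = 21*b/2 + 9
(2) = -9*x^3 + 3*x^2 - 16*x - 3
(3) = -2*n^5 + 7*n^4 - 2*n^3 - 2*n^2 - 12*n + 6
(4) = s^5 - 9*s^4 + s^3 + 56*s^2 + 3*s - 24
(5) = 2*v^3 - 16*v^2 + 78*v - 124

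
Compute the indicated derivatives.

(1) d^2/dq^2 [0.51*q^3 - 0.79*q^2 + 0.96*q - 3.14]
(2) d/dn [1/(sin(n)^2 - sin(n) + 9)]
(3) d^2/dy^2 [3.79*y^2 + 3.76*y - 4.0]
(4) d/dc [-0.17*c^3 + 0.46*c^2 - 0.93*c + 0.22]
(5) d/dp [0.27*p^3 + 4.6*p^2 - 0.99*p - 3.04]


(1) = 3.06*q - 1.58
(2) = (1 - 2*sin(n))*cos(n)/(sin(n)^2 - sin(n) + 9)^2
(3) = 7.58000000000000
(4) = -0.51*c^2 + 0.92*c - 0.93
(5) = 0.81*p^2 + 9.2*p - 0.99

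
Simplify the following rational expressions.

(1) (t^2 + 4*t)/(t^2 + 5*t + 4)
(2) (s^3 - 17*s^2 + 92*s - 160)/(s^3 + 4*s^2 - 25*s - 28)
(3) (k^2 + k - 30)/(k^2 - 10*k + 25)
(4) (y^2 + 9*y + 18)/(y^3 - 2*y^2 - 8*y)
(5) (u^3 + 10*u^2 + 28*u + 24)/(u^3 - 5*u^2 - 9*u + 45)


(1) = t/(t + 1)
(2) = (s^2 - 13*s + 40)/(s^2 + 8*s + 7)
(3) = (k + 6)/(k - 5)
(4) = (y^2 + 9*y + 18)/(y^3 - 2*y^2 - 8*y)
(5) = (u^3 + 10*u^2 + 28*u + 24)/(u^3 - 5*u^2 - 9*u + 45)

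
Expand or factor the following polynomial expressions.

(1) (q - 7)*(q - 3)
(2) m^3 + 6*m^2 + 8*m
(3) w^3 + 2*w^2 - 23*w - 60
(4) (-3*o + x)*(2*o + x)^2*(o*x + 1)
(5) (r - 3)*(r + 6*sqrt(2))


(1) = q^2 - 10*q + 21
(2) = m*(m + 2)*(m + 4)
(3) = (w - 5)*(w + 3)*(w + 4)
(4) = -12*o^4*x - 8*o^3*x^2 - 12*o^3 + o^2*x^3 - 8*o^2*x + o*x^4 + o*x^2 + x^3
(5) = r^2 - 3*r + 6*sqrt(2)*r - 18*sqrt(2)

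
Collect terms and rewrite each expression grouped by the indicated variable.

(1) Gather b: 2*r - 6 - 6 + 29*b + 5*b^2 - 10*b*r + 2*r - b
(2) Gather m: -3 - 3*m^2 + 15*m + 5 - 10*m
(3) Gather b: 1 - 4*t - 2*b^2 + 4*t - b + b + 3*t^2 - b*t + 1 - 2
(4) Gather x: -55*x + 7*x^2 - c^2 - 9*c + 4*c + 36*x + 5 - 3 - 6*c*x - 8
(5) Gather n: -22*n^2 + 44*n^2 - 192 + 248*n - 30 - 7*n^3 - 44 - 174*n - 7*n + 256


(1) = 5*b^2 + b*(28 - 10*r) + 4*r - 12
(2) = -3*m^2 + 5*m + 2
(3) = -2*b^2 - b*t + 3*t^2
(4) = -c^2 - 5*c + 7*x^2 + x*(-6*c - 19) - 6
(5) = -7*n^3 + 22*n^2 + 67*n - 10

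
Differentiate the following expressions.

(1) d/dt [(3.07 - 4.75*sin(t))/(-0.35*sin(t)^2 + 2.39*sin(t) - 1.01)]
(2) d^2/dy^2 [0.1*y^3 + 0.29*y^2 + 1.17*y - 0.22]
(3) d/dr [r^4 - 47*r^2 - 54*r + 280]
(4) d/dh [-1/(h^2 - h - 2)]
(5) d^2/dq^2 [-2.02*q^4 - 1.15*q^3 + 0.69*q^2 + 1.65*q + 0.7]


(1) = (-1.6625*sin(t)^2 + 2.149*sin(t) - 2.5398)*cos(t)/(0.1225*sin(t)^4 - 1.673*sin(t)^3 + 6.4191*sin(t)^2 - 4.8278*sin(t) + 1.0201)
(2) = 0.6*y + 0.58
(3) = 4*r^3 - 94*r - 54
(4) = (2*h - 1)/(-h^2 + h + 2)^2
(5) = -24.24*q^2 - 6.9*q + 1.38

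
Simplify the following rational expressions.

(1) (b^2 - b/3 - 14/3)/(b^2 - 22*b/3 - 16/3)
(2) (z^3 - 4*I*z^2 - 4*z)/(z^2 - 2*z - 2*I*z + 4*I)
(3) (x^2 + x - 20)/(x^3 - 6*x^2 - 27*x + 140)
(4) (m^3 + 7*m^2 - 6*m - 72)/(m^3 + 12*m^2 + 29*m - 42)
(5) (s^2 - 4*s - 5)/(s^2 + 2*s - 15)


(1) = (3*b^2 - b - 14)/(3*b^2 - 22*b - 16)
(2) = (z^2 - 2*I*z)/(z - 2)
(3) = 1/(x - 7)
(4) = (m^2 + m - 12)/(m^2 + 6*m - 7)
(5) = (s^2 - 4*s - 5)/(s^2 + 2*s - 15)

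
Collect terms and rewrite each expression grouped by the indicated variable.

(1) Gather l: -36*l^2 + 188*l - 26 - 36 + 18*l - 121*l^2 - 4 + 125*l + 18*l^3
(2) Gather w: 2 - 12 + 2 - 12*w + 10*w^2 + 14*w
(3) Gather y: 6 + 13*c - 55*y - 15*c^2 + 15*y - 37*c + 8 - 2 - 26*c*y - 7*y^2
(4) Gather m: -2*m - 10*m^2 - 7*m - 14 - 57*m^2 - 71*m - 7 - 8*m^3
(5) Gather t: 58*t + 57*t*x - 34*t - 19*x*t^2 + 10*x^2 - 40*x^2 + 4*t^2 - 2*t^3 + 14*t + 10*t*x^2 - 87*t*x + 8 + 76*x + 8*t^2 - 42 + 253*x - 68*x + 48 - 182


(1) = 18*l^3 - 157*l^2 + 331*l - 66
(2) = 10*w^2 + 2*w - 8
(3) = -15*c^2 - 24*c - 7*y^2 + y*(-26*c - 40) + 12
(4) = -8*m^3 - 67*m^2 - 80*m - 21
(5) = -2*t^3 + t^2*(12 - 19*x) + t*(10*x^2 - 30*x + 38) - 30*x^2 + 261*x - 168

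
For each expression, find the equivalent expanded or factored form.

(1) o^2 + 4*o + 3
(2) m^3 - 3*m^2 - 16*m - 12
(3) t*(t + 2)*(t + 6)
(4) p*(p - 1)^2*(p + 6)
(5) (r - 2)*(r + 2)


(1) = (o + 1)*(o + 3)
(2) = (m - 6)*(m + 1)*(m + 2)
(3) = t^3 + 8*t^2 + 12*t
(4) = p^4 + 4*p^3 - 11*p^2 + 6*p
(5) = r^2 - 4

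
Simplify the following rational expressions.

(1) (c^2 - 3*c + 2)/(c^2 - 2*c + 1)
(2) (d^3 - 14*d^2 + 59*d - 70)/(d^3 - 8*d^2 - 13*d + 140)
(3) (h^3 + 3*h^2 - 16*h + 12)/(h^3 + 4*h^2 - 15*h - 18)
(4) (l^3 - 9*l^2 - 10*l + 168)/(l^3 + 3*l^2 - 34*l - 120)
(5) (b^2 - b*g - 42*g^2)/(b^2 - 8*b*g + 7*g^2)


(1) = (c - 2)/(c - 1)
(2) = (d - 2)/(d + 4)
(3) = (h^2 - 3*h + 2)/(h^2 - 2*h - 3)
(4) = (l - 7)/(l + 5)
(5) = (b + 6*g)/(b - g)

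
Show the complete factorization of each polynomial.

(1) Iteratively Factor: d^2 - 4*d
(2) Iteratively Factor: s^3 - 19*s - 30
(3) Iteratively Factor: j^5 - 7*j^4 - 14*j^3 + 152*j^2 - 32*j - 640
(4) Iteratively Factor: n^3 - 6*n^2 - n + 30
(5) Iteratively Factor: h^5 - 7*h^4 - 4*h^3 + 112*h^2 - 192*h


(1) = (d)*(d - 4)
(2) = (s - 5)*(s^2 + 5*s + 6) = (s - 5)*(s + 3)*(s + 2)
(3) = (j - 5)*(j^4 - 2*j^3 - 24*j^2 + 32*j + 128) = (j - 5)*(j - 4)*(j^3 + 2*j^2 - 16*j - 32) = (j - 5)*(j - 4)^2*(j^2 + 6*j + 8) = (j - 5)*(j - 4)^2*(j + 2)*(j + 4)
(4) = (n - 5)*(n^2 - n - 6) = (n - 5)*(n + 2)*(n - 3)
(5) = (h - 4)*(h^4 - 3*h^3 - 16*h^2 + 48*h) = h*(h - 4)*(h^3 - 3*h^2 - 16*h + 48) = h*(h - 4)^2*(h^2 + h - 12) = h*(h - 4)^2*(h + 4)*(h - 3)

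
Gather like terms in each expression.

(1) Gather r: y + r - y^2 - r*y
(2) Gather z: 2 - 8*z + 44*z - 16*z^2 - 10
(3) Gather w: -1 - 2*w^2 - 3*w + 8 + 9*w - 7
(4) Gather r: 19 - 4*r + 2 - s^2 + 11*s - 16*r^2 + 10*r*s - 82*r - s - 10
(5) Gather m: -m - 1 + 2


(1) = r*(1 - y) - y^2 + y
(2) = -16*z^2 + 36*z - 8
(3) = -2*w^2 + 6*w
(4) = -16*r^2 + r*(10*s - 86) - s^2 + 10*s + 11
(5) = 1 - m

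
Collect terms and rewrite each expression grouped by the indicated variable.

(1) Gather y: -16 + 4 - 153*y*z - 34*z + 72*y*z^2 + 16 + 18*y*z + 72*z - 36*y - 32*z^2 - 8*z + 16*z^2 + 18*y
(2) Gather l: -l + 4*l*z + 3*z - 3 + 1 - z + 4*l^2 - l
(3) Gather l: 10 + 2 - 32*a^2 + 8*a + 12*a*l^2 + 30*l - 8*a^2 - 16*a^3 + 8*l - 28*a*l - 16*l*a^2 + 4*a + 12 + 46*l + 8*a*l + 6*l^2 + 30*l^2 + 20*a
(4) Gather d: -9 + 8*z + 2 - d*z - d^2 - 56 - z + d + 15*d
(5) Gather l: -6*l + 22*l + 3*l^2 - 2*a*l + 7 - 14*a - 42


(1) = y*(72*z^2 - 135*z - 18) - 16*z^2 + 30*z + 4
(2) = 4*l^2 + l*(4*z - 2) + 2*z - 2
(3) = -16*a^3 - 40*a^2 + 32*a + l^2*(12*a + 36) + l*(-16*a^2 - 20*a + 84) + 24
(4) = -d^2 + d*(16 - z) + 7*z - 63
(5) = -14*a + 3*l^2 + l*(16 - 2*a) - 35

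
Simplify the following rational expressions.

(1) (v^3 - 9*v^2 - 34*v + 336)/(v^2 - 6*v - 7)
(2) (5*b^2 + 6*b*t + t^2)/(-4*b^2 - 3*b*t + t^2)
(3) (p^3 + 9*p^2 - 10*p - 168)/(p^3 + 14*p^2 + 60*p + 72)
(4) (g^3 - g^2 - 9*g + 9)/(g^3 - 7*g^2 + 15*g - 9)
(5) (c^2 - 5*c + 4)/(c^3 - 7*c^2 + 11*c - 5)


(1) = (v^2 - 2*v - 48)/(v + 1)
(2) = (5*b + t)/(-4*b + t)
(3) = (p^2 + 3*p - 28)/(p^2 + 8*p + 12)
(4) = (g + 3)/(g - 3)
(5) = (c - 4)/(c^2 - 6*c + 5)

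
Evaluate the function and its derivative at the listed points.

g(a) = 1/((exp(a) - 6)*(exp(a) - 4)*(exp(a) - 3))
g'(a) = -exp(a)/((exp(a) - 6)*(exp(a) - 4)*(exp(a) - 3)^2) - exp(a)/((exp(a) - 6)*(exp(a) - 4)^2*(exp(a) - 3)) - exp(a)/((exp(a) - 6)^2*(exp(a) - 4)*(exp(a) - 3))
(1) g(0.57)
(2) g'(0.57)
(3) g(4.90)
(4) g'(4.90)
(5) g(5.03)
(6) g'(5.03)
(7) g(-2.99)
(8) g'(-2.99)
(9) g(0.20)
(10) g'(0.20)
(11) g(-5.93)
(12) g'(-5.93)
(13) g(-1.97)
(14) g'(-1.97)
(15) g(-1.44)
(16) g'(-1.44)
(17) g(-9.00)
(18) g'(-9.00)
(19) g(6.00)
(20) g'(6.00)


(1) = -0.09
(2) = -0.23
(3) = 0.00
(4) = -0.00
(5) = 0.00
(6) = -0.00
(7) = -0.01
(8) = -0.00
(9) = -0.04
(10) = -0.06
(11) = -0.01
(12) = -0.00
(13) = -0.02
(14) = -0.00
(15) = -0.02
(16) = -0.00
(17) = -0.01
(18) = -0.00
(19) = 0.00
(20) = -0.00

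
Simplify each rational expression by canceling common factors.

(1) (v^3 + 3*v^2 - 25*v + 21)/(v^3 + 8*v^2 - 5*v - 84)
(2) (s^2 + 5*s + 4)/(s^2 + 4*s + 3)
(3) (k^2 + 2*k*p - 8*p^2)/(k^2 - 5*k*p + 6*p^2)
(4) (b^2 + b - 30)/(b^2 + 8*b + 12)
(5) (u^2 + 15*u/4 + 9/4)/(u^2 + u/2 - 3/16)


(1) = (v - 1)/(v + 4)
(2) = (s + 4)/(s + 3)
(3) = (-k - 4*p)/(-k + 3*p)
(4) = (b - 5)/(b + 2)
(5) = (4*u + 12)/(4*u - 1)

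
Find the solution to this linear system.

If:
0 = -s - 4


Then:
s = -4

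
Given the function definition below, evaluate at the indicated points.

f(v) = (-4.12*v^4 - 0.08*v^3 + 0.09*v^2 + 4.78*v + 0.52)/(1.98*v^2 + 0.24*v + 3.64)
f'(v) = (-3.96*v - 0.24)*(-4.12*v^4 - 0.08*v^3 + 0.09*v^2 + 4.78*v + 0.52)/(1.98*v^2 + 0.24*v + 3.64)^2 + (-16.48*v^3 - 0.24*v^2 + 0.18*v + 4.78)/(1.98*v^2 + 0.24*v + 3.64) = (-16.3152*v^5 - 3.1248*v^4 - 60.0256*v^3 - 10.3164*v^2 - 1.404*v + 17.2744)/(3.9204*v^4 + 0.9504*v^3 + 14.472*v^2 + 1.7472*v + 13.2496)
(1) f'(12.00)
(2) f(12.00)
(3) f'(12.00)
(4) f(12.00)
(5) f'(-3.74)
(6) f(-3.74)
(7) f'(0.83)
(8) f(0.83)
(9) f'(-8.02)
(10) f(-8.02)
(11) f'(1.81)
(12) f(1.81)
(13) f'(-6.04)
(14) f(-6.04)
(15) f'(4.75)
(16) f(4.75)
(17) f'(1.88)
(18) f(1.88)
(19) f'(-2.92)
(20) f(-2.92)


(1) = -49.73
(2) = -293.17
(3) = -49.73
(4) = -293.17
(5) = 15.48
(6) = -26.87
(7) = -1.23
(8) = 0.49
(9) = 33.54
(10) = -131.99
(11) = -6.50
(12) = -3.34
(13) = 25.25
(14) = -73.78
(15) = -19.50
(16) = -42.07
(17) = -6.85
(18) = -3.80
(19) = 11.87
(20) = -15.65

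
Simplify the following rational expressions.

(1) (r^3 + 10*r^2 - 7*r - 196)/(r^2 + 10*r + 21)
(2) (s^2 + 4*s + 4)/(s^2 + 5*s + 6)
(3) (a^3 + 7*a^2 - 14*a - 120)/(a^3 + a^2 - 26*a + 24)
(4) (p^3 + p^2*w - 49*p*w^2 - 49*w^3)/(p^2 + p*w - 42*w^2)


(1) = (r^2 + 3*r - 28)/(r + 3)
(2) = (s + 2)/(s + 3)
(3) = (a + 5)/(a - 1)
(4) = (p^2 - 6*p*w - 7*w^2)/(p - 6*w)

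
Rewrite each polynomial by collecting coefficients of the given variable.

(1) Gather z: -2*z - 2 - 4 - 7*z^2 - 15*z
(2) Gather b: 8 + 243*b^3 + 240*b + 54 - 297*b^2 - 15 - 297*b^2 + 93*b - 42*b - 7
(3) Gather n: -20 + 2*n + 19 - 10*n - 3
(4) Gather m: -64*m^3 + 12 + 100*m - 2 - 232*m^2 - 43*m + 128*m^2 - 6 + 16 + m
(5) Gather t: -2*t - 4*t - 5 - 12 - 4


(1) = -7*z^2 - 17*z - 6
(2) = 243*b^3 - 594*b^2 + 291*b + 40
(3) = -8*n - 4
(4) = -64*m^3 - 104*m^2 + 58*m + 20
(5) = -6*t - 21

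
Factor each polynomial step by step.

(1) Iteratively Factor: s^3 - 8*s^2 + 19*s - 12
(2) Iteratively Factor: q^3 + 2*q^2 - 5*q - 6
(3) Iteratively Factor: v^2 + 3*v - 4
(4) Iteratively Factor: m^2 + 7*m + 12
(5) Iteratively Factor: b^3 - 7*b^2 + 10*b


(1) = (s - 4)*(s^2 - 4*s + 3) = (s - 4)*(s - 3)*(s - 1)
(2) = (q + 3)*(q^2 - q - 2) = (q - 2)*(q + 3)*(q + 1)
(3) = (v - 1)*(v + 4)
(4) = (m + 3)*(m + 4)
(5) = (b - 5)*(b^2 - 2*b) = (b - 5)*(b - 2)*(b)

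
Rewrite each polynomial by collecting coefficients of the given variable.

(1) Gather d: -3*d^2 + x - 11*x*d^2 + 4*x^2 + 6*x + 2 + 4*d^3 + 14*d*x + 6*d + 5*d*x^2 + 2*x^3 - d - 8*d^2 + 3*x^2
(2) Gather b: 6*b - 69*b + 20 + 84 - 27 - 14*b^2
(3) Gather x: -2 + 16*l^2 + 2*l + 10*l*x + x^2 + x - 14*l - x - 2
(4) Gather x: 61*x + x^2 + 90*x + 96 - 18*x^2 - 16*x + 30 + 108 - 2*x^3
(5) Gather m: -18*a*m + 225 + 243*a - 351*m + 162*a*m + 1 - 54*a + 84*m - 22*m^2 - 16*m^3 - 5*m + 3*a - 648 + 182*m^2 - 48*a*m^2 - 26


(1) = 4*d^3 + d^2*(-11*x - 11) + d*(5*x^2 + 14*x + 5) + 2*x^3 + 7*x^2 + 7*x + 2
(2) = -14*b^2 - 63*b + 77
(3) = 16*l^2 + 10*l*x - 12*l + x^2 - 4
(4) = -2*x^3 - 17*x^2 + 135*x + 234
(5) = 192*a - 16*m^3 + m^2*(160 - 48*a) + m*(144*a - 272) - 448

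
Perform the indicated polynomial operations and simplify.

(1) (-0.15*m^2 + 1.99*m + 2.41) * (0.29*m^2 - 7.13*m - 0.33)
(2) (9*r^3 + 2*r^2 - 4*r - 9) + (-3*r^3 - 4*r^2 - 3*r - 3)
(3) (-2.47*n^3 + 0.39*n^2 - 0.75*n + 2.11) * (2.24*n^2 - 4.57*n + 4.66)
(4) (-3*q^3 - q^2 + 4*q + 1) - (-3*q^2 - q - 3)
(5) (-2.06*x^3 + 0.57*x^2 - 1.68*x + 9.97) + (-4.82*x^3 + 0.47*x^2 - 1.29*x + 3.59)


(1) = -0.0435*m^4 + 1.6466*m^3 - 13.4403*m^2 - 17.84*m - 0.7953
(2) = 6*r^3 - 2*r^2 - 7*r - 12
(3) = -5.5328*n^5 + 12.1615*n^4 - 14.9725*n^3 + 9.9713*n^2 - 13.1377*n + 9.8326
(4) = -3*q^3 + 2*q^2 + 5*q + 4
(5) = -6.88*x^3 + 1.04*x^2 - 2.97*x + 13.56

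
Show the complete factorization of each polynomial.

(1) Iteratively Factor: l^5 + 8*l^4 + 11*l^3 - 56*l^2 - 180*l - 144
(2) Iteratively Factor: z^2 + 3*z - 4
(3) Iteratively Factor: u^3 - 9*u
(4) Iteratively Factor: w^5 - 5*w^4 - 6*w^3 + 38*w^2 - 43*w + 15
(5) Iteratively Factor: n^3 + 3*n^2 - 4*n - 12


(1) = (l + 2)*(l^4 + 6*l^3 - l^2 - 54*l - 72) = (l + 2)*(l + 3)*(l^3 + 3*l^2 - 10*l - 24) = (l - 3)*(l + 2)*(l + 3)*(l^2 + 6*l + 8) = (l - 3)*(l + 2)^2*(l + 3)*(l + 4)
(2) = (z - 1)*(z + 4)
(3) = (u)*(u^2 - 9) = u*(u - 3)*(u + 3)
(4) = (w - 1)*(w^4 - 4*w^3 - 10*w^2 + 28*w - 15) = (w - 5)*(w - 1)*(w^3 + w^2 - 5*w + 3) = (w - 5)*(w - 1)*(w + 3)*(w^2 - 2*w + 1) = (w - 5)*(w - 1)^2*(w + 3)*(w - 1)
(5) = (n - 2)*(n^2 + 5*n + 6) = (n - 2)*(n + 3)*(n + 2)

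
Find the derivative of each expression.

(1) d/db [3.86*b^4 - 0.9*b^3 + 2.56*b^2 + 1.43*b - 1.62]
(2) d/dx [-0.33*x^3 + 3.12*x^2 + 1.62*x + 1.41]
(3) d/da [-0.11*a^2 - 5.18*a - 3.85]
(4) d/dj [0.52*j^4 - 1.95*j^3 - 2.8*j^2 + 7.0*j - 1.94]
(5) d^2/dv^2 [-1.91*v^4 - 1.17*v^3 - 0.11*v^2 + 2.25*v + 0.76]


(1) = 15.44*b^3 - 2.7*b^2 + 5.12*b + 1.43
(2) = -0.99*x^2 + 6.24*x + 1.62
(3) = -0.22*a - 5.18
(4) = 2.08*j^3 - 5.85*j^2 - 5.6*j + 7.0
(5) = -22.92*v^2 - 7.02*v - 0.22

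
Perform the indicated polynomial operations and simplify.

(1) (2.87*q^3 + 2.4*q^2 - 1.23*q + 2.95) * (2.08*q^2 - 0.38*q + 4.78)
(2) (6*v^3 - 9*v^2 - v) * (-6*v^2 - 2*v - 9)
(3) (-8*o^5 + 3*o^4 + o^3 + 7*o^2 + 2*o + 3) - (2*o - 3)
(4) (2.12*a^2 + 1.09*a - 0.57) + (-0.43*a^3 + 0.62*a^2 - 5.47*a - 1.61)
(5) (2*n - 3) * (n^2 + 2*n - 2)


(1) = 5.9696*q^5 + 3.9014*q^4 + 10.2482*q^3 + 18.0754*q^2 - 7.0004*q + 14.101
(2) = -36*v^5 + 42*v^4 - 30*v^3 + 83*v^2 + 9*v
(3) = -8*o^5 + 3*o^4 + o^3 + 7*o^2 + 6
(4) = -0.43*a^3 + 2.74*a^2 - 4.38*a - 2.18
(5) = 2*n^3 + n^2 - 10*n + 6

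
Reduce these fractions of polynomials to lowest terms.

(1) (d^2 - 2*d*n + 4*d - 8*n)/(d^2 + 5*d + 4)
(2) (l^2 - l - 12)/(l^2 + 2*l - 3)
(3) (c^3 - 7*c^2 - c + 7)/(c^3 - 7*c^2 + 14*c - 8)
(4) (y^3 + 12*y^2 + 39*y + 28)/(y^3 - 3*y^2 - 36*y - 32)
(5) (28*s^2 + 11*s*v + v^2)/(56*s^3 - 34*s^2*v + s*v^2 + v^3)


(1) = (d - 2*n)/(d + 1)
(2) = (l - 4)/(l - 1)
(3) = (c^2 - 6*c - 7)/(c^2 - 6*c + 8)
(4) = (y + 7)/(y - 8)
(5) = (4*s + v)/(8*s^2 - 6*s*v + v^2)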